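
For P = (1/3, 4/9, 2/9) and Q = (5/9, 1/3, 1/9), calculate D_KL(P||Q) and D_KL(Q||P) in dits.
D_KL(P||Q) = 0.0485, D_KL(Q||P) = 0.0482

KL divergence is not symmetric: D_KL(P||Q) ≠ D_KL(Q||P) in general.

D_KL(P||Q) = 0.0485 dits
D_KL(Q||P) = 0.0482 dits

No, they are not equal!

This asymmetry is why KL divergence is not a true distance metric.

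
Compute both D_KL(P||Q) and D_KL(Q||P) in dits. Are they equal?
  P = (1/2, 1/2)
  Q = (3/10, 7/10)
D_KL(P||Q) = 0.0379, D_KL(Q||P) = 0.0357

KL divergence is not symmetric: D_KL(P||Q) ≠ D_KL(Q||P) in general.

D_KL(P||Q) = 0.0379 dits
D_KL(Q||P) = 0.0357 dits

No, they are not equal!

This asymmetry is why KL divergence is not a true distance metric.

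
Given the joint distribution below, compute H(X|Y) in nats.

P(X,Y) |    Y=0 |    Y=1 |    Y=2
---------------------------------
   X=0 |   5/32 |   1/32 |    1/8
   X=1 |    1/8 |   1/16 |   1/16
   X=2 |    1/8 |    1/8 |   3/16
1.0323 nats

Using the chain rule: H(X|Y) = H(X,Y) - H(Y)

First, compute H(X,Y) = 2.0985 nats

Marginal P(Y) = (13/32, 7/32, 3/8)
H(Y) = 1.0662 nats

H(X|Y) = H(X,Y) - H(Y) = 2.0985 - 1.0662 = 1.0323 nats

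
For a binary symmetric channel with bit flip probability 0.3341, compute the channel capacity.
0.0809 bits

For a binary symmetric channel (BSC) with error probability p:
Capacity C = 1 - H(p) bits per symbol

where H(p) = -p log₂(p) - (1-p) log₂(1-p) is the binary entropy function.

H(0.3341) = 0.9191 bits
C = 1 - 0.9191 = 0.0809 bits per symbol

This means we can reliably transmit up to 0.0809 bits of information per channel use.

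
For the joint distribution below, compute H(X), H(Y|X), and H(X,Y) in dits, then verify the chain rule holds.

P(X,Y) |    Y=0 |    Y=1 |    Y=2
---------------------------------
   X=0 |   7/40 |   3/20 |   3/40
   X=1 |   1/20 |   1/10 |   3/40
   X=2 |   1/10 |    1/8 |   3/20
H(X,Y) = 0.9263, H(X) = 0.4647, H(Y|X) = 0.4616 (all in dits)

Chain rule: H(X,Y) = H(X) + H(Y|X)

Left side — joint entropy directly:
H(X,Y) = -Σ p(x,y) log p(x,y) = 0.9263 dits

Right side — compute H(Y|X) from the conditional distributions:
P(X) = (2/5, 9/40, 3/8), so H(X) = 0.4647 dits
H(Y|X) = Σ_x P(X=x) · H(Y|X=x):
  P(Y|X=0) = (7/16, 3/8, 3/16), H(Y|X=0) = 0.4531, weight P(X=0) = 2/5
  P(Y|X=1) = (2/9, 4/9, 1/3), H(Y|X=1) = 0.4607, weight P(X=1) = 9/40
  P(Y|X=2) = (4/15, 1/3, 2/5), H(Y|X=2) = 0.4713, weight P(X=2) = 3/8
H(Y|X) = 0.4616 dits

H(X) + H(Y|X) = 0.4647 + 0.4616 = 0.9263 dits

Both sides equal 0.9263 dits. ✓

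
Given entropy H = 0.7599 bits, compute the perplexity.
1.6934

Perplexity is 2^H (or exp(H) for natural log).

H = 0.7599 bits
Perplexity = 2^0.7599 = 1.6934

Interpretation: The model's uncertainty is equivalent to choosing uniformly among 1.7 options.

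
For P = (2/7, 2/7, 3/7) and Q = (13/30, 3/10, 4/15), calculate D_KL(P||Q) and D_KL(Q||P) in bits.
D_KL(P||Q) = 0.1016, D_KL(Q||P) = 0.0990

KL divergence is not symmetric: D_KL(P||Q) ≠ D_KL(Q||P) in general.

D_KL(P||Q) = 0.1016 bits
D_KL(Q||P) = 0.0990 bits

No, they are not equal!

This asymmetry is why KL divergence is not a true distance metric.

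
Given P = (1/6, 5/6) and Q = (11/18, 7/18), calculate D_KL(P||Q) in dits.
0.1818 dits

KL divergence: D_KL(P||Q) = Σ p(x) log(p(x)/q(x))

Computing term by term:
  x=0: 1/6 × log_10[(1/6)/(11/18)] = 1/6 × -0.5643 = -0.0940
  x=1: 5/6 × log_10[(5/6)/(7/18)] = 5/6 × 0.3310 = 0.2758

D_KL(P||Q) = 0.1818 dits

Note: KL divergence is always non-negative and equals 0 iff P = Q.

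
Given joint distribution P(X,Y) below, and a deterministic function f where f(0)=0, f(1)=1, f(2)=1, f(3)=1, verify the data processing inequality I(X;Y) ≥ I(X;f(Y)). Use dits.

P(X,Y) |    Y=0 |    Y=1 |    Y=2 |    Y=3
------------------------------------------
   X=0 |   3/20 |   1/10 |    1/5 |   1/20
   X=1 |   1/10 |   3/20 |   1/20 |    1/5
I(X;Y) = 0.0462, I(X;f(Y)) = 0.0029, inequality holds: 0.0462 ≥ 0.0029

Data Processing Inequality: For any Markov chain X → Y → Z, we have I(X;Y) ≥ I(X;Z).

Here Z = f(Y) is a deterministic function of Y, forming X → Y → Z.

Original I(X;Y) = 0.0462 dits

After applying f:
P(X,Z) where Z=f(Y):
- P(X,Z=0) = P(X,Y=0)
- P(X,Z=1) = P(X,Y=1) + P(X,Y=2) + P(X,Y=3)

I(X;Z) = I(X;f(Y)) = 0.0029 dits

Verification: 0.0462 ≥ 0.0029 ✓

Information cannot be created by processing; the function f can only lose information about X.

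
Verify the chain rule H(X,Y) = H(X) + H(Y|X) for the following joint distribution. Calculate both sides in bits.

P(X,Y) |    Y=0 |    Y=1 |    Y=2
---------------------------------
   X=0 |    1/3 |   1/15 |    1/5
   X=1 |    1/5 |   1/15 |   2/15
H(X,Y) = 2.3656, H(X) = 0.9710, H(Y|X) = 1.3946 (all in bits)

Chain rule: H(X,Y) = H(X) + H(Y|X)

Left side — joint entropy directly:
H(X,Y) = -Σ p(x,y) log p(x,y) = 2.3656 bits

Right side — compute H(Y|X) from the conditional distributions:
P(X) = (3/5, 2/5), so H(X) = 0.9710 bits
H(Y|X) = Σ_x P(X=x) · H(Y|X=x):
  P(Y|X=0) = (5/9, 1/9, 1/3), H(Y|X=0) = 1.3516, weight P(X=0) = 3/5
  P(Y|X=1) = (1/2, 1/6, 1/3), H(Y|X=1) = 1.4591, weight P(X=1) = 2/5
H(Y|X) = 1.3946 bits

H(X) + H(Y|X) = 0.9710 + 1.3946 = 2.3656 bits

Both sides equal 2.3656 bits. ✓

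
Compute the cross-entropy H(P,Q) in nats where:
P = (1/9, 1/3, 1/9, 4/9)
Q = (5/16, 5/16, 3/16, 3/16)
1.4469 nats

Cross-entropy: H(P,Q) = -Σ p(x) log q(x)

Alternatively: H(P,Q) = H(P) + D_KL(P||Q)
H(P) = 1.2149 nats
D_KL(P||Q) = 0.2321 nats

H(P,Q) = 1.2149 + 0.2321 = 1.4469 nats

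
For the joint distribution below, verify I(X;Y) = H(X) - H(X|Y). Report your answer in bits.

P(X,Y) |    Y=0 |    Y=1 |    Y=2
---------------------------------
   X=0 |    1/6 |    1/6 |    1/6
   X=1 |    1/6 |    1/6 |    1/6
I(X;Y) = 0.0000 bits

Mutual information has multiple equivalent forms:
- I(X;Y) = H(X) - H(X|Y)
- I(X;Y) = H(Y) - H(Y|X)
- I(X;Y) = H(X) + H(Y) - H(X,Y)

Computing all quantities:
H(X) = 1.0000, H(Y) = 1.5850, H(X,Y) = 2.5850
H(X|Y) = 1.0000, H(Y|X) = 1.5850

Verification:
H(X) - H(X|Y) = 1.0000 - 1.0000 = 0.0000
H(Y) - H(Y|X) = 1.5850 - 1.5850 = 0.0000
H(X) + H(Y) - H(X,Y) = 1.0000 + 1.5850 - 2.5850 = 0.0000

All forms give I(X;Y) = 0.0000 bits. ✓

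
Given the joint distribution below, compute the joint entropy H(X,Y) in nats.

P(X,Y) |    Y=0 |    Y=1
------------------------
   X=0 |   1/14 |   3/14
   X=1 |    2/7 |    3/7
1.2397 nats

Joint entropy is H(X,Y) = -Σ_{x,y} p(x,y) log p(x,y).

Summing over all non-zero entries:
H(X,Y) = -[1/14·log_e(1/14) + 3/14·log_e(3/14) + 2/7·log_e(2/7) + 3/7·log_e(3/7)]
H(X,Y) = 1.2397 nats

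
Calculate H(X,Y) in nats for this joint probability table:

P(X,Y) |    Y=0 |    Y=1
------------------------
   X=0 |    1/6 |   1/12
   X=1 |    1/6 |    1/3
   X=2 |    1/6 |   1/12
1.6762 nats

Joint entropy is H(X,Y) = -Σ_{x,y} p(x,y) log p(x,y).

Summing over all non-zero entries:
H(X,Y) = -[1/6·log_e(1/6) + 1/12·log_e(1/12) + 1/6·log_e(1/6) + 1/3·log_e(1/3) + 1/6·log_e(1/6) + 1/12·log_e(1/12)]
H(X,Y) = 1.6762 nats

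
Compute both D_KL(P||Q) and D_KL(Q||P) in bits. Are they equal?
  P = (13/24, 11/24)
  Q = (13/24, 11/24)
D_KL(P||Q) = 0.0000, D_KL(Q||P) = 0.0000

KL divergence is not symmetric: D_KL(P||Q) ≠ D_KL(Q||P) in general.

D_KL(P||Q) = 0.0000 bits
D_KL(Q||P) = 0.0000 bits

In this case they happen to be equal (to 4 decimal places).

This asymmetry is why KL divergence is not a true distance metric.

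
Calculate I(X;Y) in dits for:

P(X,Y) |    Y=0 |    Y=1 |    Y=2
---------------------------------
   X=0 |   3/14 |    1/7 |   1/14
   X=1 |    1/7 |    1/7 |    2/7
0.0286 dits

Mutual information: I(X;Y) = H(X) + H(Y) - H(X,Y)

Marginals:
P(X) = (3/7, 4/7), H(X) = 0.2966 dits
P(Y) = (5/14, 2/7, 5/14), H(Y) = 0.4748 dits

Joint entropy: H(X,Y) = 0.7429 dits

I(X;Y) = 0.2966 + 0.4748 - 0.7429 = 0.0286 dits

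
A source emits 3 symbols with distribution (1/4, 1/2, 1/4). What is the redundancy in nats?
0.0589 nats

Redundancy measures how far a source is from maximum entropy:
R = H_max - H(X)

Maximum entropy for 3 symbols: H_max = log_e(3) = 1.0986 nats
Actual entropy: H(X) = 1.0397 nats
Redundancy: R = 1.0986 - 1.0397 = 0.0589 nats

This redundancy represents potential for compression: the source could be compressed by 0.0589 nats per symbol.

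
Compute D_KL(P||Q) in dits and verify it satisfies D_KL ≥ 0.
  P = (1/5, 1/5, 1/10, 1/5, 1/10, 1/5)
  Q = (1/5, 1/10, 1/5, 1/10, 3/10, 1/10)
0.1028 dits

KL divergence satisfies the Gibbs inequality: D_KL(P||Q) ≥ 0 for all distributions P, Q.

D_KL(P||Q) = Σ p(x) log(p(x)/q(x))
Term by term:
  x=0: 1/5 × log_10[(1/5)/(1/5)] = 0.0000
  x=1: 1/5 × log_10[(1/5)/(1/10)] = 0.0602
  x=2: 1/10 × log_10[(1/10)/(1/5)] = -0.0301
  x=3: 1/5 × log_10[(1/5)/(1/10)] = 0.0602
  x=4: 1/10 × log_10[(1/10)/(3/10)] = -0.0477
  x=5: 1/5 × log_10[(1/5)/(1/10)] = 0.0602
D_KL(P||Q) = 0.1028 dits

D_KL(P||Q) = 0.1028 ≥ 0 ✓

This non-negativity is a fundamental property: relative entropy cannot be negative because it measures how different Q is from P.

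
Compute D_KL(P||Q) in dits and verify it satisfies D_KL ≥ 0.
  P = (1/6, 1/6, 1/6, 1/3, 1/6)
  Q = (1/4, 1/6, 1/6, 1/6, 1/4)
0.0416 dits

KL divergence satisfies the Gibbs inequality: D_KL(P||Q) ≥ 0 for all distributions P, Q.

D_KL(P||Q) = Σ p(x) log(p(x)/q(x))
Term by term:
  x=0: 1/6 × log_10[(1/6)/(1/4)] = -0.0293
  x=1: 1/6 × log_10[(1/6)/(1/6)] = 0.0000
  x=2: 1/6 × log_10[(1/6)/(1/6)] = 0.0000
  x=3: 1/3 × log_10[(1/3)/(1/6)] = 0.1003
  x=4: 1/6 × log_10[(1/6)/(1/4)] = -0.0293
D_KL(P||Q) = 0.0416 dits

D_KL(P||Q) = 0.0416 ≥ 0 ✓

This non-negativity is a fundamental property: relative entropy cannot be negative because it measures how different Q is from P.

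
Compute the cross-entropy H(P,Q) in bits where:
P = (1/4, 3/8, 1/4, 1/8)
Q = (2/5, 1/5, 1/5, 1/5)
2.0719 bits

Cross-entropy: H(P,Q) = -Σ p(x) log q(x)

Alternatively: H(P,Q) = H(P) + D_KL(P||Q)
H(P) = 1.9056 bits
D_KL(P||Q) = 0.1663 bits

H(P,Q) = 1.9056 + 0.1663 = 2.0719 bits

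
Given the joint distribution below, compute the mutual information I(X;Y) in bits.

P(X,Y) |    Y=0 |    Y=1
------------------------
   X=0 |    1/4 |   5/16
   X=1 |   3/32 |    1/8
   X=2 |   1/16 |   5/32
0.0127 bits

Mutual information: I(X;Y) = H(X) + H(Y) - H(X,Y)

Marginals:
P(X) = (9/16, 7/32, 7/32), H(X) = 1.4262 bits
P(Y) = (13/32, 19/32), H(Y) = 0.9745 bits

Joint entropy: H(X,Y) = 2.3880 bits

I(X;Y) = 1.4262 + 0.9745 - 2.3880 = 0.0127 bits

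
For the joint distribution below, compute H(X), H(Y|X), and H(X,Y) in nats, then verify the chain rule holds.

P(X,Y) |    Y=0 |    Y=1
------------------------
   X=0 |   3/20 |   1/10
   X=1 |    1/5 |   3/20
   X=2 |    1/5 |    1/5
H(X,Y) = 1.7651, H(X) = 1.0805, H(Y|X) = 0.6845 (all in nats)

Chain rule: H(X,Y) = H(X) + H(Y|X)

Left side — joint entropy directly:
H(X,Y) = -Σ p(x,y) log p(x,y) = 1.7651 nats

Right side — compute H(Y|X) from the conditional distributions:
P(X) = (1/4, 7/20, 2/5), so H(X) = 1.0805 nats
H(Y|X) = Σ_x P(X=x) · H(Y|X=x):
  P(Y|X=0) = (3/5, 2/5), H(Y|X=0) = 0.6730, weight P(X=0) = 1/4
  P(Y|X=1) = (4/7, 3/7), H(Y|X=1) = 0.6829, weight P(X=1) = 7/20
  P(Y|X=2) = (1/2, 1/2), H(Y|X=2) = 0.6931, weight P(X=2) = 2/5
H(Y|X) = 0.6845 nats

H(X) + H(Y|X) = 1.0805 + 0.6845 = 1.7651 nats

Both sides equal 1.7651 nats. ✓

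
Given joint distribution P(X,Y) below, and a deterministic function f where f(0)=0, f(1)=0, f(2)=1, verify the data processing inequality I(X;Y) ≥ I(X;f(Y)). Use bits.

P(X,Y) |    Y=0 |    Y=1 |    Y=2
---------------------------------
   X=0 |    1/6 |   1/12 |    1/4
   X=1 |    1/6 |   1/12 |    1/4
I(X;Y) = 0.0000, I(X;f(Y)) = 0.0000, inequality holds: 0.0000 ≥ 0.0000

Data Processing Inequality: For any Markov chain X → Y → Z, we have I(X;Y) ≥ I(X;Z).

Here Z = f(Y) is a deterministic function of Y, forming X → Y → Z.

Original I(X;Y) = 0.0000 bits

After applying f:
P(X,Z) where Z=f(Y):
- P(X,Z=0) = P(X,Y=0) + P(X,Y=1)
- P(X,Z=1) = P(X,Y=2)

I(X;Z) = I(X;f(Y)) = 0.0000 bits

Verification: 0.0000 ≥ 0.0000 ✓

Information cannot be created by processing; the function f can only lose information about X.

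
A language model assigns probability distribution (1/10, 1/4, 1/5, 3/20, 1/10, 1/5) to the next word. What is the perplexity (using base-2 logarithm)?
5.6714

Perplexity is 2^H (or exp(H) for natural log).

First, H = -Σ p log p = 2.5037 bits
Perplexity = 2^2.5037 = 5.6714

Interpretation: The model's uncertainty is equivalent to choosing uniformly among 5.7 options.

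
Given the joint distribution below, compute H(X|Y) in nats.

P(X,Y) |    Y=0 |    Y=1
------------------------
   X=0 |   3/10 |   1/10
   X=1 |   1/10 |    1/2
0.4953 nats

Using the chain rule: H(X|Y) = H(X,Y) - H(Y)

First, compute H(X,Y) = 1.1683 nats

Marginal P(Y) = (2/5, 3/5)
H(Y) = 0.6730 nats

H(X|Y) = H(X,Y) - H(Y) = 1.1683 - 0.6730 = 0.4953 nats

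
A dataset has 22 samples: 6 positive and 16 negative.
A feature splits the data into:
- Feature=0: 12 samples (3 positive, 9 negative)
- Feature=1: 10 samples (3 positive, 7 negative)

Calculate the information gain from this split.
0.0022 bits

Information Gain = H(Y) - H(Y|Feature)

Before split:
P(positive) = 6/22 = 0.2727
H(Y) = 0.8454 bits

After split:
Feature=0: H = 0.8113 bits (weight = 12/22)
Feature=1: H = 0.8813 bits (weight = 10/22)
H(Y|Feature) = (12/22)×0.8113 + (10/22)×0.8813 = 0.8431 bits

Information Gain = 0.8454 - 0.8431 = 0.0022 bits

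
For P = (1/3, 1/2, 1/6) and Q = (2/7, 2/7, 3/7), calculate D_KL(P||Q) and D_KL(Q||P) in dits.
D_KL(P||Q) = 0.0755, D_KL(Q||P) = 0.0872

KL divergence is not symmetric: D_KL(P||Q) ≠ D_KL(Q||P) in general.

D_KL(P||Q) = 0.0755 dits
D_KL(Q||P) = 0.0872 dits

No, they are not equal!

This asymmetry is why KL divergence is not a true distance metric.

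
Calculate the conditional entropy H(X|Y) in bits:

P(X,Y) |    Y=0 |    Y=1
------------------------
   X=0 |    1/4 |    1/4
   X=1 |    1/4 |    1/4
1.0000 bits

Using the chain rule: H(X|Y) = H(X,Y) - H(Y)

First, compute H(X,Y) = 2.0000 bits

Marginal P(Y) = (1/2, 1/2)
H(Y) = 1.0000 bits

H(X|Y) = H(X,Y) - H(Y) = 2.0000 - 1.0000 = 1.0000 bits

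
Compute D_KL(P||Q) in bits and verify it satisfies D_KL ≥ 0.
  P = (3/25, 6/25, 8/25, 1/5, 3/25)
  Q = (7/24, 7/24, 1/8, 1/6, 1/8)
0.2582 bits

KL divergence satisfies the Gibbs inequality: D_KL(P||Q) ≥ 0 for all distributions P, Q.

D_KL(P||Q) = Σ p(x) log(p(x)/q(x))
Term by term:
  x=0: 3/25 × log_2[(3/25)/(7/24)] = -0.1538
  x=1: 6/25 × log_2[(6/25)/(7/24)] = -0.0675
  x=2: 8/25 × log_2[(8/25)/(1/8)] = 0.4340
  x=3: 1/5 × log_2[(1/5)/(1/6)] = 0.0526
  x=4: 3/25 × log_2[(3/25)/(1/8)] = -0.0071
D_KL(P||Q) = 0.2582 bits

D_KL(P||Q) = 0.2582 ≥ 0 ✓

This non-negativity is a fundamental property: relative entropy cannot be negative because it measures how different Q is from P.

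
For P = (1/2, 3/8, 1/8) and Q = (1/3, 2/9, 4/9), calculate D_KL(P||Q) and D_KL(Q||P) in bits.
D_KL(P||Q) = 0.3468, D_KL(Q||P) = 0.4506

KL divergence is not symmetric: D_KL(P||Q) ≠ D_KL(Q||P) in general.

D_KL(P||Q) = 0.3468 bits
D_KL(Q||P) = 0.4506 bits

No, they are not equal!

This asymmetry is why KL divergence is not a true distance metric.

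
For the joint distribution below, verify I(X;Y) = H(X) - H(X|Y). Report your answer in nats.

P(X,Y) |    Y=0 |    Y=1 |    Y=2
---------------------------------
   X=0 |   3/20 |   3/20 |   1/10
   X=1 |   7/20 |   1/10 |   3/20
I(X;Y) = 0.0311 nats

Mutual information has multiple equivalent forms:
- I(X;Y) = H(X) - H(X|Y)
- I(X;Y) = H(Y) - H(Y|X)
- I(X;Y) = H(X) + H(Y) - H(X,Y)

Computing all quantities:
H(X) = 0.6730, H(Y) = 1.0397, H(X,Y) = 1.6817
H(X|Y) = 0.6419, H(Y|X) = 1.0086

Verification:
H(X) - H(X|Y) = 0.6730 - 0.6419 = 0.0311
H(Y) - H(Y|X) = 1.0397 - 1.0086 = 0.0311
H(X) + H(Y) - H(X,Y) = 0.6730 + 1.0397 - 1.6817 = 0.0311

All forms give I(X;Y) = 0.0311 nats. ✓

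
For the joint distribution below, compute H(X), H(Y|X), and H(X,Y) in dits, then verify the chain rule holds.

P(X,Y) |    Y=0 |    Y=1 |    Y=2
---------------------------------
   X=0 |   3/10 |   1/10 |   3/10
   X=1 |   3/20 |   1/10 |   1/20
H(X,Y) = 0.7024, H(X) = 0.2653, H(Y|X) = 0.4371 (all in dits)

Chain rule: H(X,Y) = H(X) + H(Y|X)

Left side — joint entropy directly:
H(X,Y) = -Σ p(x,y) log p(x,y) = 0.7024 dits

Right side — compute H(Y|X) from the conditional distributions:
P(X) = (7/10, 3/10), so H(X) = 0.2653 dits
H(Y|X) = Σ_x P(X=x) · H(Y|X=x):
  P(Y|X=0) = (3/7, 1/7, 3/7), H(Y|X=0) = 0.4361, weight P(X=0) = 7/10
  P(Y|X=1) = (1/2, 1/3, 1/6), H(Y|X=1) = 0.4392, weight P(X=1) = 3/10
H(Y|X) = 0.4371 dits

H(X) + H(Y|X) = 0.2653 + 0.4371 = 0.7024 dits

Both sides equal 0.7024 dits. ✓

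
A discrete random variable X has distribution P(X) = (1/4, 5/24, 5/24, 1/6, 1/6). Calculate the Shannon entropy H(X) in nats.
1.5974 nats

Shannon entropy is H(X) = -Σ p(x) log p(x).

For P = (1/4, 5/24, 5/24, 1/6, 1/6):
H = -1/4 × log_e(1/4) -5/24 × log_e(5/24) -5/24 × log_e(5/24) -1/6 × log_e(1/6) -1/6 × log_e(1/6)
H = 1.5974 nats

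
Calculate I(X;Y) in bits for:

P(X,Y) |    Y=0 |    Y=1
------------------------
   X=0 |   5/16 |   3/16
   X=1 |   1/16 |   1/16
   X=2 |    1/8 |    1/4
0.0534 bits

Mutual information: I(X;Y) = H(X) + H(Y) - H(X,Y)

Marginals:
P(X) = (1/2, 1/8, 3/8), H(X) = 1.4056 bits
P(Y) = (1/2, 1/2), H(Y) = 1.0000 bits

Joint entropy: H(X,Y) = 2.3522 bits

I(X;Y) = 1.4056 + 1.0000 - 2.3522 = 0.0534 bits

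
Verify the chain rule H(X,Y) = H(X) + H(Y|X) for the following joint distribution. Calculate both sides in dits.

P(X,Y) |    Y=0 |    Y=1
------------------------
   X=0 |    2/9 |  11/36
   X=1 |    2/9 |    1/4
H(X,Y) = 0.5982, H(X) = 0.3004, H(Y|X) = 0.2978 (all in dits)

Chain rule: H(X,Y) = H(X) + H(Y|X)

Left side — joint entropy directly:
H(X,Y) = -Σ p(x,y) log p(x,y) = 0.5982 dits

Right side — compute H(Y|X) from the conditional distributions:
P(X) = (19/36, 17/36), so H(X) = 0.3004 dits
H(Y|X) = Σ_x P(X=x) · H(Y|X=x):
  P(Y|X=0) = (8/19, 11/19), H(Y|X=0) = 0.2956, weight P(X=0) = 19/36
  P(Y|X=1) = (8/17, 9/17), H(Y|X=1) = 0.3003, weight P(X=1) = 17/36
H(Y|X) = 0.2978 dits

H(X) + H(Y|X) = 0.3004 + 0.2978 = 0.5982 dits

Both sides equal 0.5982 dits. ✓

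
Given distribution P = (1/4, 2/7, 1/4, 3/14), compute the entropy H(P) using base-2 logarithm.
1.9926 bits

Shannon entropy is H(X) = -Σ p(x) log p(x).

For P = (1/4, 2/7, 1/4, 3/14):
H = -1/4 × log_2(1/4) -2/7 × log_2(2/7) -1/4 × log_2(1/4) -3/14 × log_2(3/14)
H = 1.9926 bits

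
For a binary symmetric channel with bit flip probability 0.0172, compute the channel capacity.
0.8746 bits

For a binary symmetric channel (BSC) with error probability p:
Capacity C = 1 - H(p) bits per symbol

where H(p) = -p log₂(p) - (1-p) log₂(1-p) is the binary entropy function.

H(0.0172) = 0.1254 bits
C = 1 - 0.1254 = 0.8746 bits per symbol

This means we can reliably transmit up to 0.8746 bits of information per channel use.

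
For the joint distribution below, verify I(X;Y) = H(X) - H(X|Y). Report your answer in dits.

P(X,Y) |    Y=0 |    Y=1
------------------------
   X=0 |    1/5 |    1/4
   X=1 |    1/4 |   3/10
I(X;Y) = 0.0000 dits

Mutual information has multiple equivalent forms:
- I(X;Y) = H(X) - H(X|Y)
- I(X;Y) = H(Y) - H(Y|X)
- I(X;Y) = H(X) + H(Y) - H(X,Y)

Computing all quantities:
H(X) = 0.2989, H(Y) = 0.2989, H(X,Y) = 0.5977
H(X|Y) = 0.2988, H(Y|X) = 0.2988

Verification:
H(X) - H(X|Y) = 0.2989 - 0.2988 = 0.0000
H(Y) - H(Y|X) = 0.2989 - 0.2988 = 0.0000
H(X) + H(Y) - H(X,Y) = 0.2989 + 0.2989 - 0.5977 = 0.0000

All forms give I(X;Y) = 0.0000 dits. ✓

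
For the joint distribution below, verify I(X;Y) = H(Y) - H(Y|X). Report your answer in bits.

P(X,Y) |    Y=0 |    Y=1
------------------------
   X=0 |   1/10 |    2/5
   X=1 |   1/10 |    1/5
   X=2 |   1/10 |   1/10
I(X;Y) = 0.0448 bits

Mutual information has multiple equivalent forms:
- I(X;Y) = H(X) - H(X|Y)
- I(X;Y) = H(Y) - H(Y|X)
- I(X;Y) = H(X) + H(Y) - H(X,Y)

Computing all quantities:
H(X) = 1.4855, H(Y) = 0.8813, H(X,Y) = 2.3219
H(X|Y) = 1.4406, H(Y|X) = 0.8365

Verification:
H(X) - H(X|Y) = 1.4855 - 1.4406 = 0.0448
H(Y) - H(Y|X) = 0.8813 - 0.8365 = 0.0448
H(X) + H(Y) - H(X,Y) = 1.4855 + 0.8813 - 2.3219 = 0.0448

All forms give I(X;Y) = 0.0448 bits. ✓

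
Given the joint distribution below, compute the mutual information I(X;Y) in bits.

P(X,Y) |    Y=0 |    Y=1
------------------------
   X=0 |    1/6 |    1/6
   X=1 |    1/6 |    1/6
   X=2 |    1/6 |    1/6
0.0000 bits

Mutual information: I(X;Y) = H(X) + H(Y) - H(X,Y)

Marginals:
P(X) = (1/3, 1/3, 1/3), H(X) = 1.5850 bits
P(Y) = (1/2, 1/2), H(Y) = 1.0000 bits

Joint entropy: H(X,Y) = 2.5850 bits

I(X;Y) = 1.5850 + 1.0000 - 2.5850 = 0.0000 bits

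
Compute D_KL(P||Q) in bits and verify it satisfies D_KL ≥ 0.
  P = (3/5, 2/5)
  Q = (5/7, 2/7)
0.0432 bits

KL divergence satisfies the Gibbs inequality: D_KL(P||Q) ≥ 0 for all distributions P, Q.

D_KL(P||Q) = Σ p(x) log(p(x)/q(x))
Term by term:
  x=0: 3/5 × log_2[(3/5)/(5/7)] = -0.1509
  x=1: 2/5 × log_2[(2/5)/(2/7)] = 0.1942
D_KL(P||Q) = 0.0432 bits

D_KL(P||Q) = 0.0432 ≥ 0 ✓

This non-negativity is a fundamental property: relative entropy cannot be negative because it measures how different Q is from P.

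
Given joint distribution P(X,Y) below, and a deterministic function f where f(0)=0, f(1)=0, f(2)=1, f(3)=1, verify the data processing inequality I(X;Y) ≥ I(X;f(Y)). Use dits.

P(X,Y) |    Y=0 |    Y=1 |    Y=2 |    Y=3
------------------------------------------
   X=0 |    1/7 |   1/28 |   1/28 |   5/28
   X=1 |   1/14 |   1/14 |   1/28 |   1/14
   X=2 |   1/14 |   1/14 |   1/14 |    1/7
I(X;Y) = 0.0175, I(X;f(Y)) = 0.0038, inequality holds: 0.0175 ≥ 0.0038

Data Processing Inequality: For any Markov chain X → Y → Z, we have I(X;Y) ≥ I(X;Z).

Here Z = f(Y) is a deterministic function of Y, forming X → Y → Z.

Original I(X;Y) = 0.0175 dits

After applying f:
P(X,Z) where Z=f(Y):
- P(X,Z=0) = P(X,Y=0) + P(X,Y=1)
- P(X,Z=1) = P(X,Y=2) + P(X,Y=3)

I(X;Z) = I(X;f(Y)) = 0.0038 dits

Verification: 0.0175 ≥ 0.0038 ✓

Information cannot be created by processing; the function f can only lose information about X.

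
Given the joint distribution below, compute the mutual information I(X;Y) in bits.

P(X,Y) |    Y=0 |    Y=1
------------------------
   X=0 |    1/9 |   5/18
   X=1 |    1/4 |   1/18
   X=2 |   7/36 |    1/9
0.1575 bits

Mutual information: I(X;Y) = H(X) + H(Y) - H(X,Y)

Marginals:
P(X) = (7/18, 11/36, 11/36), H(X) = 1.5752 bits
P(Y) = (5/9, 4/9), H(Y) = 0.9911 bits

Joint entropy: H(X,Y) = 2.4088 bits

I(X;Y) = 1.5752 + 0.9911 - 2.4088 = 0.1575 bits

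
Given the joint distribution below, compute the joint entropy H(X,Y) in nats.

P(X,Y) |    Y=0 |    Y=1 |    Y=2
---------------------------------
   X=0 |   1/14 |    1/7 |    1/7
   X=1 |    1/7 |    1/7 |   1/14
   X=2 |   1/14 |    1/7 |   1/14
2.1440 nats

Joint entropy is H(X,Y) = -Σ_{x,y} p(x,y) log p(x,y).

Summing over all non-zero entries:
H(X,Y) = -[1/14·log_e(1/14) + 1/7·log_e(1/7) + 1/7·log_e(1/7) + 1/7·log_e(1/7) + 1/7·log_e(1/7) + 1/14·log_e(1/14) + 1/14·log_e(1/14) + 1/7·log_e(1/7) + 1/14·log_e(1/14)]
H(X,Y) = 2.1440 nats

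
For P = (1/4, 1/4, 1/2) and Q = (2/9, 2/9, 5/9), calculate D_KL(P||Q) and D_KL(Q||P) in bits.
D_KL(P||Q) = 0.0090, D_KL(Q||P) = 0.0089

KL divergence is not symmetric: D_KL(P||Q) ≠ D_KL(Q||P) in general.

D_KL(P||Q) = 0.0090 bits
D_KL(Q||P) = 0.0089 bits

No, they are not equal!

This asymmetry is why KL divergence is not a true distance metric.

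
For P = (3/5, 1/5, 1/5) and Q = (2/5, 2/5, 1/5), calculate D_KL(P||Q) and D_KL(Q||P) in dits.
D_KL(P||Q) = 0.0454, D_KL(Q||P) = 0.0500

KL divergence is not symmetric: D_KL(P||Q) ≠ D_KL(Q||P) in general.

D_KL(P||Q) = 0.0454 dits
D_KL(Q||P) = 0.0500 dits

No, they are not equal!

This asymmetry is why KL divergence is not a true distance metric.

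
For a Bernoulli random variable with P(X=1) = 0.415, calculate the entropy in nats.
0.6786 nats

The binary entropy function is:
H(p) = -p log(p) - (1-p) log(1-p)

H(0.415) = -0.415 × log_e(0.415) - 0.585 × log_e(0.585)
H(0.415) = 0.6786 nats

Note: Binary entropy is maximized at p=0.5 (H=1 bit) and minimized at p=0 or p=1 (H=0).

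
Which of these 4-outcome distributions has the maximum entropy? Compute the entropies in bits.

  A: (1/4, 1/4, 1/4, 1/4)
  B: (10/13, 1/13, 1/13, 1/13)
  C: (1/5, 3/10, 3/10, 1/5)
A

For a discrete distribution over n outcomes, entropy is maximized by the uniform distribution.

Computing entropies:
H(A) = 2.0000 bits
H(B) = 1.1451 bits
H(C) = 1.9710 bits

The uniform distribution (where all probabilities equal 1/4) achieves the maximum entropy of log_2(4) = 2.0000 bits.

Distribution A has the highest entropy.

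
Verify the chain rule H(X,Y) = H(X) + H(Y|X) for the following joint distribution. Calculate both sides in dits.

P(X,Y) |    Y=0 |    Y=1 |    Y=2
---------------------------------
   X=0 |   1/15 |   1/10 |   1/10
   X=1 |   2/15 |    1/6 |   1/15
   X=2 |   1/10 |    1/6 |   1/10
H(X,Y) = 0.9329, H(X) = 0.4726, H(Y|X) = 0.4603 (all in dits)

Chain rule: H(X,Y) = H(X) + H(Y|X)

Left side — joint entropy directly:
H(X,Y) = -Σ p(x,y) log p(x,y) = 0.9329 dits

Right side — compute H(Y|X) from the conditional distributions:
P(X) = (4/15, 11/30, 11/30), so H(X) = 0.4726 dits
H(Y|X) = Σ_x P(X=x) · H(Y|X=x):
  P(Y|X=0) = (1/4, 3/8, 3/8), H(Y|X=0) = 0.4700, weight P(X=0) = 4/15
  P(Y|X=1) = (4/11, 5/11, 2/11), H(Y|X=1) = 0.4500, weight P(X=1) = 11/30
  P(Y|X=2) = (3/11, 5/11, 3/11), H(Y|X=2) = 0.4634, weight P(X=2) = 11/30
H(Y|X) = 0.4603 dits

H(X) + H(Y|X) = 0.4726 + 0.4603 = 0.9329 dits

Both sides equal 0.9329 dits. ✓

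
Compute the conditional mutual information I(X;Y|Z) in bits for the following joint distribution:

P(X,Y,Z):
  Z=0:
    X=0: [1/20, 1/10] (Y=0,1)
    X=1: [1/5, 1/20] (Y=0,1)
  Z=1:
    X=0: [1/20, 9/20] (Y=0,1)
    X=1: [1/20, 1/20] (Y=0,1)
0.1191 bits

Conditional mutual information: I(X;Y|Z) = H(X|Z) + H(Y|Z) - H(X,Y|Z)

H(Z) = 0.9710
H(X,Z) = 1.7427 → H(X|Z) = 0.7718
H(Y,Z) = 1.7427 → H(Y|Z) = 0.7718
H(X,Y,Z) = 2.3955 → H(X,Y|Z) = 1.4245

I(X;Y|Z) = 0.7718 + 0.7718 - 1.4245 = 0.1191 bits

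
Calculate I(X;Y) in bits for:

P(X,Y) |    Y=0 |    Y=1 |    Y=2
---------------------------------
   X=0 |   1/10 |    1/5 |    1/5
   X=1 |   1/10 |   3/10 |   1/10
0.0390 bits

Mutual information: I(X;Y) = H(X) + H(Y) - H(X,Y)

Marginals:
P(X) = (1/2, 1/2), H(X) = 1.0000 bits
P(Y) = (1/5, 1/2, 3/10), H(Y) = 1.4855 bits

Joint entropy: H(X,Y) = 2.4464 bits

I(X;Y) = 1.0000 + 1.4855 - 2.4464 = 0.0390 bits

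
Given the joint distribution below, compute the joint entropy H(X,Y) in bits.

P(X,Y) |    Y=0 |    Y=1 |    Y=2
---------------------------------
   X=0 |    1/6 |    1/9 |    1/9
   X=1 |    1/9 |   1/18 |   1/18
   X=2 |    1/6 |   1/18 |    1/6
3.0441 bits

Joint entropy is H(X,Y) = -Σ_{x,y} p(x,y) log p(x,y).

Summing over all non-zero entries:
H(X,Y) = -[1/6·log_2(1/6) + 1/9·log_2(1/9) + 1/9·log_2(1/9) + 1/9·log_2(1/9) + 1/18·log_2(1/18) + 1/18·log_2(1/18) + 1/6·log_2(1/6) + 1/18·log_2(1/18) + 1/6·log_2(1/6)]
H(X,Y) = 3.0441 bits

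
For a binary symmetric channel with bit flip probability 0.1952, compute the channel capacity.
0.2878 bits

For a binary symmetric channel (BSC) with error probability p:
Capacity C = 1 - H(p) bits per symbol

where H(p) = -p log₂(p) - (1-p) log₂(1-p) is the binary entropy function.

H(0.1952) = 0.7122 bits
C = 1 - 0.7122 = 0.2878 bits per symbol

This means we can reliably transmit up to 0.2878 bits of information per channel use.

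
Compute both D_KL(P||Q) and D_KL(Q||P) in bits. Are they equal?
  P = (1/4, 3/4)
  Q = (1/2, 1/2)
D_KL(P||Q) = 0.1887, D_KL(Q||P) = 0.2075

KL divergence is not symmetric: D_KL(P||Q) ≠ D_KL(Q||P) in general.

D_KL(P||Q) = 0.1887 bits
D_KL(Q||P) = 0.2075 bits

No, they are not equal!

This asymmetry is why KL divergence is not a true distance metric.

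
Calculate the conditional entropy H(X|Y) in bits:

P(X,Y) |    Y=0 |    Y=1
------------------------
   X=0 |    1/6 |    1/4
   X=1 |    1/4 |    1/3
0.9793 bits

Using the chain rule: H(X|Y) = H(X,Y) - H(Y)

First, compute H(X,Y) = 1.9591 bits

Marginal P(Y) = (5/12, 7/12)
H(Y) = 0.9799 bits

H(X|Y) = H(X,Y) - H(Y) = 1.9591 - 0.9799 = 0.9793 bits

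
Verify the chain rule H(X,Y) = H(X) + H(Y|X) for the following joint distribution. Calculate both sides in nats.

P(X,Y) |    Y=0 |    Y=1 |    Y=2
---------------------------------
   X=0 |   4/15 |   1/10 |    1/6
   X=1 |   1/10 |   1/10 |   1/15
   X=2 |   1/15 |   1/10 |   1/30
H(X,Y) = 2.0466, H(X) = 1.0096, H(Y|X) = 1.0370 (all in nats)

Chain rule: H(X,Y) = H(X) + H(Y|X)

Left side — joint entropy directly:
H(X,Y) = -Σ p(x,y) log p(x,y) = 2.0466 nats

Right side — compute H(Y|X) from the conditional distributions:
P(X) = (8/15, 4/15, 1/5), so H(X) = 1.0096 nats
H(Y|X) = Σ_x P(X=x) · H(Y|X=x):
  P(Y|X=0) = (1/2, 3/16, 5/16), H(Y|X=0) = 1.0239, weight P(X=0) = 8/15
  P(Y|X=1) = (3/8, 3/8, 1/4), H(Y|X=1) = 1.0822, weight P(X=1) = 4/15
  P(Y|X=2) = (1/3, 1/2, 1/6), H(Y|X=2) = 1.0114, weight P(X=2) = 1/5
H(Y|X) = 1.0370 nats

H(X) + H(Y|X) = 1.0096 + 1.0370 = 2.0466 nats

Both sides equal 2.0466 nats. ✓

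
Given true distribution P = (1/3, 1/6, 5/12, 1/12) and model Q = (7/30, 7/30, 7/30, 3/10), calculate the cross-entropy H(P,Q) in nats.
1.4343 nats

Cross-entropy: H(P,Q) = -Σ p(x) log q(x)

Alternatively: H(P,Q) = H(P) + D_KL(P||Q)
H(P) = 1.2367 nats
D_KL(P||Q) = 0.1977 nats

H(P,Q) = 1.2367 + 0.1977 = 1.4343 nats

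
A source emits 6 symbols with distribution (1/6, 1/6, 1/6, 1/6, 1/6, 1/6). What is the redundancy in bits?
0.0000 bits

Redundancy measures how far a source is from maximum entropy:
R = H_max - H(X)

Maximum entropy for 6 symbols: H_max = log_2(6) = 2.5850 bits
Actual entropy: H(X) = 2.5850 bits
Redundancy: R = 2.5850 - 2.5850 = 0.0000 bits

This redundancy represents potential for compression: the source could be compressed by 0.0000 bits per symbol.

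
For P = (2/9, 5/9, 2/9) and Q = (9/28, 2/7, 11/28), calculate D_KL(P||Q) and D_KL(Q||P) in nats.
D_KL(P||Q) = 0.1608, D_KL(Q||P) = 0.1525

KL divergence is not symmetric: D_KL(P||Q) ≠ D_KL(Q||P) in general.

D_KL(P||Q) = 0.1608 nats
D_KL(Q||P) = 0.1525 nats

No, they are not equal!

This asymmetry is why KL divergence is not a true distance metric.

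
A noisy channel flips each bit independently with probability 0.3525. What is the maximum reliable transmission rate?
0.0637 bits

For a binary symmetric channel (BSC) with error probability p:
Capacity C = 1 - H(p) bits per symbol

where H(p) = -p log₂(p) - (1-p) log₂(1-p) is the binary entropy function.

H(0.3525) = 0.9363 bits
C = 1 - 0.9363 = 0.0637 bits per symbol

This means we can reliably transmit up to 0.0637 bits of information per channel use.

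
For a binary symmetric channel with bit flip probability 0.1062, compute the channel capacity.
0.5117 bits

For a binary symmetric channel (BSC) with error probability p:
Capacity C = 1 - H(p) bits per symbol

where H(p) = -p log₂(p) - (1-p) log₂(1-p) is the binary entropy function.

H(0.1062) = 0.4883 bits
C = 1 - 0.4883 = 0.5117 bits per symbol

This means we can reliably transmit up to 0.5117 bits of information per channel use.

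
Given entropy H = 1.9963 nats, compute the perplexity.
7.3618

Perplexity is e^H (or exp(H) for natural log).

H = 1.9963 nats
Perplexity = e^1.9963 = 7.3618

Interpretation: The model's uncertainty is equivalent to choosing uniformly among 7.4 options.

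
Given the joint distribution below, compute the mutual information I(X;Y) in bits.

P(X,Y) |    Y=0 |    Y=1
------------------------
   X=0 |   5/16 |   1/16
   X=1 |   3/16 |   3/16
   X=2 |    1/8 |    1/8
0.0857 bits

Mutual information: I(X;Y) = H(X) + H(Y) - H(X,Y)

Marginals:
P(X) = (3/8, 3/8, 1/4), H(X) = 1.5613 bits
P(Y) = (5/8, 3/8), H(Y) = 0.9544 bits

Joint entropy: H(X,Y) = 2.4300 bits

I(X;Y) = 1.5613 + 0.9544 - 2.4300 = 0.0857 bits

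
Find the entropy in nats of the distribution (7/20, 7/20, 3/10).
1.0961 nats

Shannon entropy is H(X) = -Σ p(x) log p(x).

For P = (7/20, 7/20, 3/10):
H = -7/20 × log_e(7/20) -7/20 × log_e(7/20) -3/10 × log_e(3/10)
H = 1.0961 nats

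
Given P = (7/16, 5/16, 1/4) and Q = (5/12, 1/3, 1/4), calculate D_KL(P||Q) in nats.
0.0012 nats

KL divergence: D_KL(P||Q) = Σ p(x) log(p(x)/q(x))

Computing term by term:
  x=0: 7/16 × log_e[(7/16)/(5/12)] = 7/16 × 0.0488 = 0.0213
  x=1: 5/16 × log_e[(5/16)/(1/3)] = 5/16 × -0.0645 = -0.0202
  x=2: 1/4 × log_e[(1/4)/(1/4)] = 1/4 × 0.0000 = 0.0000

D_KL(P||Q) = 0.0012 nats

Note: KL divergence is always non-negative and equals 0 iff P = Q.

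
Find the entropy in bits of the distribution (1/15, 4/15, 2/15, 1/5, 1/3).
2.1493 bits

Shannon entropy is H(X) = -Σ p(x) log p(x).

For P = (1/15, 4/15, 2/15, 1/5, 1/3):
H = -1/15 × log_2(1/15) -4/15 × log_2(4/15) -2/15 × log_2(2/15) -1/5 × log_2(1/5) -1/3 × log_2(1/3)
H = 2.1493 bits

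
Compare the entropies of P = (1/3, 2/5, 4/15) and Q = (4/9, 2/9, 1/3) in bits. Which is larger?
P

Computing entropies in bits:
H(P) = 1.5656
H(Q) = 1.5305

Distribution P has higher entropy.

Intuition: The distribution closer to uniform (more spread out) has higher entropy.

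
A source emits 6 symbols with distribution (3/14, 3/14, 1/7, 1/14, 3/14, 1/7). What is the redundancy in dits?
0.0248 dits

Redundancy measures how far a source is from maximum entropy:
R = H_max - H(X)

Maximum entropy for 6 symbols: H_max = log_10(6) = 0.7782 dits
Actual entropy: H(X) = 0.7534 dits
Redundancy: R = 0.7782 - 0.7534 = 0.0248 dits

This redundancy represents potential for compression: the source could be compressed by 0.0248 dits per symbol.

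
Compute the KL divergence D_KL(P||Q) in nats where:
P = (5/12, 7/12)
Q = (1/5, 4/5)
0.1216 nats

KL divergence: D_KL(P||Q) = Σ p(x) log(p(x)/q(x))

Computing term by term:
  x=0: 5/12 × log_e[(5/12)/(1/5)] = 5/12 × 0.7340 = 0.3058
  x=1: 7/12 × log_e[(7/12)/(4/5)] = 7/12 × -0.3159 = -0.1842

D_KL(P||Q) = 0.1216 nats

Note: KL divergence is always non-negative and equals 0 iff P = Q.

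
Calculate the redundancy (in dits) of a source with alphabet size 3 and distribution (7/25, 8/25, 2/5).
0.0048 dits

Redundancy measures how far a source is from maximum entropy:
R = H_max - H(X)

Maximum entropy for 3 symbols: H_max = log_10(3) = 0.4771 dits
Actual entropy: H(X) = 0.4723 dits
Redundancy: R = 0.4771 - 0.4723 = 0.0048 dits

This redundancy represents potential for compression: the source could be compressed by 0.0048 dits per symbol.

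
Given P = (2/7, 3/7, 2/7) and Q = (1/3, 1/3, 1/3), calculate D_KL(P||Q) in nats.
0.0196 nats

KL divergence: D_KL(P||Q) = Σ p(x) log(p(x)/q(x))

Computing term by term:
  x=0: 2/7 × log_e[(2/7)/(1/3)] = 2/7 × -0.1542 = -0.0440
  x=1: 3/7 × log_e[(3/7)/(1/3)] = 3/7 × 0.2513 = 0.1077
  x=2: 2/7 × log_e[(2/7)/(1/3)] = 2/7 × -0.1542 = -0.0440

D_KL(P||Q) = 0.0196 nats

Note: KL divergence is always non-negative and equals 0 iff P = Q.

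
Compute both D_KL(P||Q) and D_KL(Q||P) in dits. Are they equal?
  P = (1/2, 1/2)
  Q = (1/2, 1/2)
D_KL(P||Q) = 0.0000, D_KL(Q||P) = 0.0000

KL divergence is not symmetric: D_KL(P||Q) ≠ D_KL(Q||P) in general.

D_KL(P||Q) = 0.0000 dits
D_KL(Q||P) = 0.0000 dits

In this case they happen to be equal (to 4 decimal places).

This asymmetry is why KL divergence is not a true distance metric.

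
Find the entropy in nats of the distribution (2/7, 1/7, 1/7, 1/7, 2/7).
1.5498 nats

Shannon entropy is H(X) = -Σ p(x) log p(x).

For P = (2/7, 1/7, 1/7, 1/7, 2/7):
H = -2/7 × log_e(2/7) -1/7 × log_e(1/7) -1/7 × log_e(1/7) -1/7 × log_e(1/7) -2/7 × log_e(2/7)
H = 1.5498 nats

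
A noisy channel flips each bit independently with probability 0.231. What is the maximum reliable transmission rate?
0.2202 bits

For a binary symmetric channel (BSC) with error probability p:
Capacity C = 1 - H(p) bits per symbol

where H(p) = -p log₂(p) - (1-p) log₂(1-p) is the binary entropy function.

H(0.231) = 0.7798 bits
C = 1 - 0.7798 = 0.2202 bits per symbol

This means we can reliably transmit up to 0.2202 bits of information per channel use.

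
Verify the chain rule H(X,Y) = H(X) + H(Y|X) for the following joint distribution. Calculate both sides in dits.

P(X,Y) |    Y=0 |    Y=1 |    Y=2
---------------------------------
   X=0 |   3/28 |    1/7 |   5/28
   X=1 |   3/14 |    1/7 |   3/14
H(X,Y) = 0.7657, H(X) = 0.2966, H(Y|X) = 0.4691 (all in dits)

Chain rule: H(X,Y) = H(X) + H(Y|X)

Left side — joint entropy directly:
H(X,Y) = -Σ p(x,y) log p(x,y) = 0.7657 dits

Right side — compute H(Y|X) from the conditional distributions:
P(X) = (3/7, 4/7), so H(X) = 0.2966 dits
H(Y|X) = Σ_x P(X=x) · H(Y|X=x):
  P(Y|X=0) = (1/4, 1/3, 5/12), H(Y|X=0) = 0.4680, weight P(X=0) = 3/7
  P(Y|X=1) = (3/8, 1/4, 3/8), H(Y|X=1) = 0.4700, weight P(X=1) = 4/7
H(Y|X) = 0.4691 dits

H(X) + H(Y|X) = 0.2966 + 0.4691 = 0.7657 dits

Both sides equal 0.7657 dits. ✓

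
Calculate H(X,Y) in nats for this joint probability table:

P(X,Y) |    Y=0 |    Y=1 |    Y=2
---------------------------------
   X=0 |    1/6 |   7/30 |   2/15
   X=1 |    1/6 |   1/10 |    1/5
1.7576 nats

Joint entropy is H(X,Y) = -Σ_{x,y} p(x,y) log p(x,y).

Summing over all non-zero entries:
H(X,Y) = -[1/6·log_e(1/6) + 7/30·log_e(7/30) + 2/15·log_e(2/15) + 1/6·log_e(1/6) + 1/10·log_e(1/10) + 1/5·log_e(1/5)]
H(X,Y) = 1.7576 nats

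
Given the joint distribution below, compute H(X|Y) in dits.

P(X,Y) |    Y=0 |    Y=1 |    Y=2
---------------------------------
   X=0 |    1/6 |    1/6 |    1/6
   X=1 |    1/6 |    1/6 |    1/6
0.3010 dits

Using the chain rule: H(X|Y) = H(X,Y) - H(Y)

First, compute H(X,Y) = 0.7782 dits

Marginal P(Y) = (1/3, 1/3, 1/3)
H(Y) = 0.4771 dits

H(X|Y) = H(X,Y) - H(Y) = 0.7782 - 0.4771 = 0.3010 dits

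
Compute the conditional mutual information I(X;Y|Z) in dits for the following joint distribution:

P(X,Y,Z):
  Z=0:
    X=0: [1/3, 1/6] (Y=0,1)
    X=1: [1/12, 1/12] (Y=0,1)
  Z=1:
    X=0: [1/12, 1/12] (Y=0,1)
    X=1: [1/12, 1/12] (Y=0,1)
0.0032 dits

Conditional mutual information: I(X;Y|Z) = H(X|Z) + H(Y|Z) - H(X,Y|Z)

H(Z) = 0.2764
H(X,Z) = 0.5396 → H(X|Z) = 0.2632
H(Y,Z) = 0.5683 → H(Y|Z) = 0.2919
H(X,Y,Z) = 0.8283 → H(X,Y|Z) = 0.5519

I(X;Y|Z) = 0.2632 + 0.2919 - 0.5519 = 0.0032 dits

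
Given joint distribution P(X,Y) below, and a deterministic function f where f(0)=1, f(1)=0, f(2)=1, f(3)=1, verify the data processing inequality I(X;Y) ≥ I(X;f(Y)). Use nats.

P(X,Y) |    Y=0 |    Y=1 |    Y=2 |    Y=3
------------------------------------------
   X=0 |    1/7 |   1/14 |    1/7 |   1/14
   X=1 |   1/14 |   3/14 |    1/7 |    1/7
I(X;Y) = 0.0514, I(X;f(Y)) = 0.0271, inequality holds: 0.0514 ≥ 0.0271

Data Processing Inequality: For any Markov chain X → Y → Z, we have I(X;Y) ≥ I(X;Z).

Here Z = f(Y) is a deterministic function of Y, forming X → Y → Z.

Original I(X;Y) = 0.0514 nats

After applying f:
P(X,Z) where Z=f(Y):
- P(X,Z=0) = P(X,Y=1)
- P(X,Z=1) = P(X,Y=0) + P(X,Y=2) + P(X,Y=3)

I(X;Z) = I(X;f(Y)) = 0.0271 nats

Verification: 0.0514 ≥ 0.0271 ✓

Information cannot be created by processing; the function f can only lose information about X.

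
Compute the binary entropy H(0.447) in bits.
0.9919 bits

The binary entropy function is:
H(p) = -p log(p) - (1-p) log(1-p)

H(0.447) = -0.447 × log_2(0.447) - 0.553 × log_2(0.553)
H(0.447) = 0.9919 bits

Note: Binary entropy is maximized at p=0.5 (H=1 bit) and minimized at p=0 or p=1 (H=0).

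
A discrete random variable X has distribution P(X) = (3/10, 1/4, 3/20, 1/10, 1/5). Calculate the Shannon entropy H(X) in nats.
1.5445 nats

Shannon entropy is H(X) = -Σ p(x) log p(x).

For P = (3/10, 1/4, 3/20, 1/10, 1/5):
H = -3/10 × log_e(3/10) -1/4 × log_e(1/4) -3/20 × log_e(3/20) -1/10 × log_e(1/10) -1/5 × log_e(1/5)
H = 1.5445 nats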